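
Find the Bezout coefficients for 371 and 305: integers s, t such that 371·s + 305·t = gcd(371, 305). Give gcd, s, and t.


Euclidean algorithm on (371, 305) — divide until remainder is 0:
  371 = 1 · 305 + 66
  305 = 4 · 66 + 41
  66 = 1 · 41 + 25
  41 = 1 · 25 + 16
  25 = 1 · 16 + 9
  16 = 1 · 9 + 7
  9 = 1 · 7 + 2
  7 = 3 · 2 + 1
  2 = 2 · 1 + 0
gcd(371, 305) = 1.
Track Bezout coefficients alongside the remainders: start with r₀ = 371 = a·1 + b·0 (s = 1, t = 0) and r₁ = 305 = a·0 + b·1 (s = 0, t = 1); each new remainder r_{k+1} = r_{k-1} − q_k·r_k inherits s_{k+1} = s_{k-1} − q_k·s_k, t_{k+1} = t_{k-1} − q_k·t_k, so r_k = a·s_k + b·t_k at every step:
  q = 1: r = 66, s = 1 − 1·0 = 1, t = 0 − 1·1 = -1  (check: 371·1 + 305·(-1) = 66)
  q = 4: r = 41, s = 0 − 4·1 = -4, t = 1 − 4·(-1) = 5  (check: 371·(-4) + 305·5 = 41)
  q = 1: r = 25, s = 1 − 1·(-4) = 5, t = -1 − 1·5 = -6  (check: 371·5 + 305·(-6) = 25)
  q = 1: r = 16, s = -4 − 1·5 = -9, t = 5 − 1·(-6) = 11  (check: 371·(-9) + 305·11 = 16)
  q = 1: r = 9, s = 5 − 1·(-9) = 14, t = -6 − 1·11 = -17  (check: 371·14 + 305·(-17) = 9)
  q = 1: r = 7, s = -9 − 1·14 = -23, t = 11 − 1·(-17) = 28  (check: 371·(-23) + 305·28 = 7)
  q = 1: r = 2, s = 14 − 1·(-23) = 37, t = -17 − 1·28 = -45  (check: 371·37 + 305·(-45) = 2)
  q = 3: r = 1, s = -23 − 3·37 = -134, t = 28 − 3·(-45) = 163  (check: 371·(-134) + 305·163 = 1)
The row with r = 1 (the gcd) gives the Bezout coefficients s = -134, t = 163.
Result: 371 · (-134) + 305 · (163) = 1.

gcd(371, 305) = 1; s = -134, t = 163 (check: 371·(-134) + 305·163 = 1).


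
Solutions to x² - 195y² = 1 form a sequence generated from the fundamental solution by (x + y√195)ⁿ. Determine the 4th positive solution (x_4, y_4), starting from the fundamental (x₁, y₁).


Step 1: Find the fundamental solution (x₁, y₁) of x² - 195y² = 1.
  Expand √195 as a continued fraction. a₀ = ⌊√195⌋ = 13; iterate m_{k+1} = d_k·a_k − m_k, d_{k+1} = (195 − m_{k+1}²)/d_k, a_{k+1} = ⌊(a₀ + m_{k+1})/d_{k+1}⌋ (starting m₀ = 0, d₀ = 1), with convergents p_k = a_k·p_{k-1} + p_{k-2}, q_k = a_k·q_{k-1} + q_{k-2} (p₋₁ = 1, q₋₁ = 0):
  k = 0: a₀ = 13; p₀/q₀ = 13/1; p₀² − 195·q₀² = 169 − 195 = -26.
  k = 1: m = 13, d = 26, a = ⌊(13 + 13)/26⌋ = 1; p/q = (1·13 + 1)/(1·1 + 0) = 14/1; p² − 195·q² = 196 − 195 = 1.
  The first convergent with p² − 195·q² = 1 gives the fundamental solution (x₁, y₁) = (14, 1).
Step 2: Apply the recurrence (x_{n+1}, y_{n+1}) = (x₁x_n + 195y₁y_n, x₁y_n + y₁x_n) repeatedly.
  From (x_1, y_1) = (14, 1): x_2 = 14·14 + 195·1·1 = 391; y_2 = 14·1 + 1·14 = 28.
  From (x_2, y_2) = (391, 28): x_3 = 14·391 + 195·1·28 = 10934; y_3 = 14·28 + 1·391 = 783.
  From (x_3, y_3) = (10934, 783): x_4 = 14·10934 + 195·1·783 = 305761; y_4 = 14·783 + 1·10934 = 21896.
Step 3: Verify x_4² - 195·y_4² = 93489789121 - 93489789120 = 1 (should be 1). ✓

(x_1, y_1) = (14, 1); (x_4, y_4) = (305761, 21896).


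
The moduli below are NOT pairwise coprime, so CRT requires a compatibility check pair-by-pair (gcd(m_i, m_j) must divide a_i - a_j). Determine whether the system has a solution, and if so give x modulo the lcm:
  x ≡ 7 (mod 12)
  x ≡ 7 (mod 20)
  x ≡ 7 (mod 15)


Moduli 12, 20, 15 are not pairwise coprime, so CRT works modulo lcm(m_i) when all pairwise compatibility conditions hold.
Pairwise compatibility: gcd(m_i, m_j) must divide a_i - a_j for every pair.
Merge one congruence at a time:
  Start: x ≡ 7 (mod 12).
  Combine with x ≡ 7 (mod 20): gcd(12, 20) = 4; 7 - 7 = 0, which IS divisible by 4, so compatible.
    Write x = 7 + 12·t and substitute into x ≡ 7 (mod 20): 12·t ≡ 7 − 7 = 0 (mod 20).
    Divide the congruence (and modulus) by g = 4: 3·t ≡ 0 (mod 5).
    The inverse of 3 mod 5 is 2 (since 3·2 = 6 = 1·5 + 1), so t ≡ 2·0 = 0 ≡ 0 (mod 5).
    Then x = 7 + 12·0 = 7, valid modulo lcm(12, 20) = 60: x ≡ 7 (mod 60).
  Combine with x ≡ 7 (mod 15): gcd(60, 15) = 15; 7 - 7 = 0, which IS divisible by 15, so compatible.
    Write x = 7 + 60·t and substitute into x ≡ 7 (mod 15): 60·t ≡ 7 − 7 = 0 (mod 15).
    Divide the congruence (and modulus) by g = 15: 4·t ≡ 0 (mod 1).
    Modulo 1 every t works; take t = 0.
    Then x = 7 + 60·0 = 7, valid modulo lcm(60, 15) = 60: x ≡ 7 (mod 60).
Verify: 7 mod 12 = 7, 7 mod 20 = 7, 7 mod 15 = 7.

x ≡ 7 (mod 60).


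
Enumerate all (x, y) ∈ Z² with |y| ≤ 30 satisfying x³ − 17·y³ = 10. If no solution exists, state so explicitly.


The equation is x³ - 17y³ = 10. For fixed y, x³ = 17·y³ + 10, so a solution requires the RHS to be a perfect cube.
Strategy: iterate y from -30 to 30, compute RHS = 17·y³ + 10, and check whether it is a (positive or negative) perfect cube.
Check small values of y:
  y = 0: RHS = 10 is not a perfect cube.
  y = 1: RHS = 27 = (3)³ ⇒ x = 3 works.
  y = -1: RHS = -7 is not a perfect cube.
  y = 2: RHS = 146 is not a perfect cube.
  y = -2: RHS = -126 is not a perfect cube.
  y = 3: RHS = 469 is not a perfect cube.
  y = -3: RHS = -449 is not a perfect cube.
Continuing the search up to |y| = 30 finds no further solutions beyond those listed.
Collected solutions: (3, 1).

Solutions (with |y| ≤ 30): (3, 1).


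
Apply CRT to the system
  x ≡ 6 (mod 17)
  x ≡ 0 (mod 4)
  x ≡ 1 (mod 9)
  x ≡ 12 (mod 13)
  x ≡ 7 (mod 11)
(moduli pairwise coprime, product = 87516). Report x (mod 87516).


Product of moduli M = 17 · 4 · 9 · 13 · 11 = 87516.
Merge one congruence at a time:
  Start: x ≡ 6 (mod 17).
  Combine with x ≡ 0 (mod 4); new modulus lcm = 68.
    Write x = 6 + 17·t and substitute into x ≡ 0 (mod 4): 17·t ≡ 0 − 6 = -6 (mod 4).
    Reduce coefficients mod 4: 1·t ≡ 2 (mod 4).
    So t ≡ 2 (mod 4).
    Then x = 6 + 17·2 = 40, valid modulo lcm(17, 4) = 68: x ≡ 40 (mod 68).
  Combine with x ≡ 1 (mod 9); new modulus lcm = 612.
    Write x = 40 + 68·t and substitute into x ≡ 1 (mod 9): 68·t ≡ 1 − 40 = -39 (mod 9).
    Reduce coefficients mod 9: 5·t ≡ 6 (mod 9).
    The inverse of 5 mod 9 is 2 (since 5·2 = 10 = 1·9 + 1), so t ≡ 2·6 = 12 ≡ 3 (mod 9).
    Then x = 40 + 68·3 = 244, valid modulo lcm(68, 9) = 612: x ≡ 244 (mod 612).
  Combine with x ≡ 12 (mod 13); new modulus lcm = 7956.
    Write x = 244 + 612·t and substitute into x ≡ 12 (mod 13): 612·t ≡ 12 − 244 = -232 (mod 13).
    Reduce coefficients mod 13: 1·t ≡ 2 (mod 13).
    So t ≡ 2 (mod 13).
    Then x = 244 + 612·2 = 1468, valid modulo lcm(612, 13) = 7956: x ≡ 1468 (mod 7956).
  Combine with x ≡ 7 (mod 11); new modulus lcm = 87516.
    Write x = 1468 + 7956·t and substitute into x ≡ 7 (mod 11): 7956·t ≡ 7 − 1468 = -1461 (mod 11).
    Reduce coefficients mod 11: 3·t ≡ 2 (mod 11).
    The inverse of 3 mod 11 is 4 (since 3·4 = 12 = 1·11 + 1), so t ≡ 4·2 = 8 ≡ 8 (mod 11).
    Then x = 1468 + 7956·8 = 65116, valid modulo lcm(7956, 11) = 87516: x ≡ 65116 (mod 87516).
Verify against each original: 65116 mod 17 = 6, 65116 mod 4 = 0, 65116 mod 9 = 1, 65116 mod 13 = 12, 65116 mod 11 = 7.

x ≡ 65116 (mod 87516).


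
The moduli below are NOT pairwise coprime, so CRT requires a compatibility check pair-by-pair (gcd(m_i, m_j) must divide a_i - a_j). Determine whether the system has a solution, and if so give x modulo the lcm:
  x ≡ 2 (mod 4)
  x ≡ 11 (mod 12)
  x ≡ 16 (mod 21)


Moduli 4, 12, 21 are not pairwise coprime, so CRT works modulo lcm(m_i) when all pairwise compatibility conditions hold.
Pairwise compatibility: gcd(m_i, m_j) must divide a_i - a_j for every pair.
Merge one congruence at a time:
  Start: x ≡ 2 (mod 4).
  Combine with x ≡ 11 (mod 12): gcd(4, 12) = 4, and 11 - 2 = 9 is NOT divisible by 4.
    ⇒ system is inconsistent (no integer solution).

No solution (the system is inconsistent).


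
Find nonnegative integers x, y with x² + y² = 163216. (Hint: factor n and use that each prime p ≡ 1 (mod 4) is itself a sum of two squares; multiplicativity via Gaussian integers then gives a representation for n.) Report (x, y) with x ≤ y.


Step 1: Factor n = 163216 = 2^4 · 101^2.
Step 2: Check the mod-4 condition on each prime factor: 2 = 2 (special); 101 ≡ 1 (mod 4), exponent 2.
All primes ≡ 3 (mod 4) appear to even exponent (or don't appear), so by the two-squares theorem n IS expressible as a sum of two squares.
Step 3: Build a representation. Group n = k² · m with k = 4 and m = 101 · 101 = 10201 (a product of primes ≡ 1 (mod 4)); a representation of m scales to one of n via (k·x)² + (k·y)² = k²(x² + y²). Each prime p ≡ 1 (mod 4) is itself a sum of two squares; find a² by testing p − a² for a perfect square:
  101: 101 − 1² = 100 = 10² ⇒ 101 = 1² + 10².
  Combine using the Brahmagupta–Fibonacci identity (a² + b²)(c² + d²) = (ac − bd)² + (ad + bc)² = (ac + bd)² + (ad − bc)²:
  101 · 101 = 10201: from (1² + 10²)(1² + 10²), take (1·1 − 10·10, 1·10 + 10·1) = (1 − 100, 10 + 10) = (-99, 20); dropping signs (only squares matter) gives (99, 20); check 99² + 20² = 9801 + 400 = 10201 ✓.
  Scale by k = 4: (4·99, 4·20) = (396, 80).
Step 4: Order so x ≤ y and verify: 80² + 396² = 6400 + 156816 = 163216 = n. ✓

n = 163216 = 80² + 396² (one valid representation with x ≤ y).


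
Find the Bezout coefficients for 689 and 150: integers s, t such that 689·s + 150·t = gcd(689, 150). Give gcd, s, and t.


Euclidean algorithm on (689, 150) — divide until remainder is 0:
  689 = 4 · 150 + 89
  150 = 1 · 89 + 61
  89 = 1 · 61 + 28
  61 = 2 · 28 + 5
  28 = 5 · 5 + 3
  5 = 1 · 3 + 2
  3 = 1 · 2 + 1
  2 = 2 · 1 + 0
gcd(689, 150) = 1.
Track Bezout coefficients alongside the remainders: start with r₀ = 689 = a·1 + b·0 (s = 1, t = 0) and r₁ = 150 = a·0 + b·1 (s = 0, t = 1); each new remainder r_{k+1} = r_{k-1} − q_k·r_k inherits s_{k+1} = s_{k-1} − q_k·s_k, t_{k+1} = t_{k-1} − q_k·t_k, so r_k = a·s_k + b·t_k at every step:
  q = 4: r = 89, s = 1 − 4·0 = 1, t = 0 − 4·1 = -4  (check: 689·1 + 150·(-4) = 89)
  q = 1: r = 61, s = 0 − 1·1 = -1, t = 1 − 1·(-4) = 5  (check: 689·(-1) + 150·5 = 61)
  q = 1: r = 28, s = 1 − 1·(-1) = 2, t = -4 − 1·5 = -9  (check: 689·2 + 150·(-9) = 28)
  q = 2: r = 5, s = -1 − 2·2 = -5, t = 5 − 2·(-9) = 23  (check: 689·(-5) + 150·23 = 5)
  q = 5: r = 3, s = 2 − 5·(-5) = 27, t = -9 − 5·23 = -124  (check: 689·27 + 150·(-124) = 3)
  q = 1: r = 2, s = -5 − 1·27 = -32, t = 23 − 1·(-124) = 147  (check: 689·(-32) + 150·147 = 2)
  q = 1: r = 1, s = 27 − 1·(-32) = 59, t = -124 − 1·147 = -271  (check: 689·59 + 150·(-271) = 1)
The row with r = 1 (the gcd) gives the Bezout coefficients s = 59, t = -271.
Result: 689 · (59) + 150 · (-271) = 1.

gcd(689, 150) = 1; s = 59, t = -271 (check: 689·59 + 150·(-271) = 1).


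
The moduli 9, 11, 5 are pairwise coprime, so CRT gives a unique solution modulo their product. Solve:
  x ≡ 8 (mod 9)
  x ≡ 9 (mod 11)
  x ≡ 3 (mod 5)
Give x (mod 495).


Moduli 9, 11, 5 are pairwise coprime; by CRT there is a unique solution modulo M = 9 · 11 · 5 = 495.
Solve pairwise, accumulating the modulus:
  Start with x ≡ 8 (mod 9).
  Combine with x ≡ 9 (mod 11): since gcd(9, 11) = 1, we get a unique residue mod 99.
    Write x = 8 + 9·t and substitute into x ≡ 9 (mod 11): 9·t ≡ 9 − 8 = 1 (mod 11).
    The inverse of 9 mod 11 is 5 (since 9·5 = 45 = 4·11 + 1), so t ≡ 5·1 = 5 ≡ 5 (mod 11).
    Then x = 8 + 9·5 = 53, valid modulo lcm(9, 11) = 99: x ≡ 53 (mod 99).
  Combine with x ≡ 3 (mod 5): since gcd(99, 5) = 1, we get a unique residue mod 495.
    Write x = 53 + 99·t and substitute into x ≡ 3 (mod 5): 99·t ≡ 3 − 53 = -50 (mod 5).
    Reduce coefficients mod 5: 4·t ≡ 0 (mod 5).
    The inverse of 4 mod 5 is 4 (since 4·4 = 16 = 3·5 + 1), so t ≡ 4·0 = 0 ≡ 0 (mod 5).
    Then x = 53 + 99·0 = 53, valid modulo lcm(99, 5) = 495: x ≡ 53 (mod 495).
Verify: 53 mod 9 = 8 ✓, 53 mod 11 = 9 ✓, 53 mod 5 = 3 ✓.

x ≡ 53 (mod 495).


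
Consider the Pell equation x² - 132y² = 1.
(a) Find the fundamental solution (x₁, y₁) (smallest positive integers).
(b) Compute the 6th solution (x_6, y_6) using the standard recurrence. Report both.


Step 1: Find the fundamental solution (x₁, y₁) of x² - 132y² = 1.
  Expand √132 as a continued fraction. a₀ = ⌊√132⌋ = 11; iterate m_{k+1} = d_k·a_k − m_k, d_{k+1} = (132 − m_{k+1}²)/d_k, a_{k+1} = ⌊(a₀ + m_{k+1})/d_{k+1}⌋ (starting m₀ = 0, d₀ = 1), with convergents p_k = a_k·p_{k-1} + p_{k-2}, q_k = a_k·q_{k-1} + q_{k-2} (p₋₁ = 1, q₋₁ = 0):
  k = 0: a₀ = 11; p₀/q₀ = 11/1; p₀² − 132·q₀² = 121 − 132 = -11.
  k = 1: m = 11, d = 11, a = ⌊(11 + 11)/11⌋ = 2; p/q = (2·11 + 1)/(2·1 + 0) = 23/2; p² − 132·q² = 529 − 528 = 1.
  The first convergent with p² − 132·q² = 1 gives the fundamental solution (x₁, y₁) = (23, 2).
Step 2: Apply the recurrence (x_{n+1}, y_{n+1}) = (x₁x_n + 132y₁y_n, x₁y_n + y₁x_n) repeatedly.
  From (x_1, y_1) = (23, 2): x_2 = 23·23 + 132·2·2 = 1057; y_2 = 23·2 + 2·23 = 92.
  From (x_2, y_2) = (1057, 92): x_3 = 23·1057 + 132·2·92 = 48599; y_3 = 23·92 + 2·1057 = 4230.
  From (x_3, y_3) = (48599, 4230): x_4 = 23·48599 + 132·2·4230 = 2234497; y_4 = 23·4230 + 2·48599 = 194488.
  From (x_4, y_4) = (2234497, 194488): x_5 = 23·2234497 + 132·2·194488 = 102738263; y_5 = 23·194488 + 2·2234497 = 8942218.
  From (x_5, y_5) = (102738263, 8942218): x_6 = 23·102738263 + 132·2·8942218 = 4723725601; y_6 = 23·8942218 + 2·102738263 = 411147540.
Step 3: Verify x_6² - 132·y_6² = 22313583553542811201 - 22313583553542811200 = 1 (should be 1). ✓

(x_1, y_1) = (23, 2); (x_6, y_6) = (4723725601, 411147540).


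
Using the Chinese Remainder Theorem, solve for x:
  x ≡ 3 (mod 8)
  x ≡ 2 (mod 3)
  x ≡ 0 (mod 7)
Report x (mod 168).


Moduli 8, 3, 7 are pairwise coprime; by CRT there is a unique solution modulo M = 8 · 3 · 7 = 168.
Solve pairwise, accumulating the modulus:
  Start with x ≡ 3 (mod 8).
  Combine with x ≡ 2 (mod 3): since gcd(8, 3) = 1, we get a unique residue mod 24.
    Write x = 3 + 8·t and substitute into x ≡ 2 (mod 3): 8·t ≡ 2 − 3 = -1 (mod 3).
    Reduce coefficients mod 3: 2·t ≡ 2 (mod 3).
    The inverse of 2 mod 3 is 2 (since 2·2 = 4 = 1·3 + 1), so t ≡ 2·2 = 4 ≡ 1 (mod 3).
    Then x = 3 + 8·1 = 11, valid modulo lcm(8, 3) = 24: x ≡ 11 (mod 24).
  Combine with x ≡ 0 (mod 7): since gcd(24, 7) = 1, we get a unique residue mod 168.
    Write x = 11 + 24·t and substitute into x ≡ 0 (mod 7): 24·t ≡ 0 − 11 = -11 (mod 7).
    Reduce coefficients mod 7: 3·t ≡ 3 (mod 7).
    The inverse of 3 mod 7 is 5 (since 3·5 = 15 = 2·7 + 1), so t ≡ 5·3 = 15 ≡ 1 (mod 7).
    Then x = 11 + 24·1 = 35, valid modulo lcm(24, 7) = 168: x ≡ 35 (mod 168).
Verify: 35 mod 8 = 3 ✓, 35 mod 3 = 2 ✓, 35 mod 7 = 0 ✓.

x ≡ 35 (mod 168).


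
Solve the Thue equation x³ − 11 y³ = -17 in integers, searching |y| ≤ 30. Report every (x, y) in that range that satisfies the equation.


The equation is x³ - 11y³ = -17. For fixed y, x³ = 11·y³ − 17, so a solution requires the RHS to be a perfect cube.
Strategy: iterate y from -30 to 30, compute RHS = 11·y³ − 17, and check whether it is a (positive or negative) perfect cube.
Check small values of y:
  y = 0: RHS = -17 is not a perfect cube.
  y = 1: RHS = -6 is not a perfect cube.
  y = -1: RHS = -28 is not a perfect cube.
  y = 2: RHS = 71 is not a perfect cube.
  y = -2: RHS = -105 is not a perfect cube.
  y = 3: RHS = 280 is not a perfect cube.
  y = -3: RHS = -314 is not a perfect cube.
Continuing the search up to |y| = 30 finds no solutions either.
No (x, y) in the scanned range satisfies the equation.

No integer solutions with |y| ≤ 30.


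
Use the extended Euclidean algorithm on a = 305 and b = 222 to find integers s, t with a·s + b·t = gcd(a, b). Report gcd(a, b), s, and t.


Euclidean algorithm on (305, 222) — divide until remainder is 0:
  305 = 1 · 222 + 83
  222 = 2 · 83 + 56
  83 = 1 · 56 + 27
  56 = 2 · 27 + 2
  27 = 13 · 2 + 1
  2 = 2 · 1 + 0
gcd(305, 222) = 1.
Track Bezout coefficients alongside the remainders: start with r₀ = 305 = a·1 + b·0 (s = 1, t = 0) and r₁ = 222 = a·0 + b·1 (s = 0, t = 1); each new remainder r_{k+1} = r_{k-1} − q_k·r_k inherits s_{k+1} = s_{k-1} − q_k·s_k, t_{k+1} = t_{k-1} − q_k·t_k, so r_k = a·s_k + b·t_k at every step:
  q = 1: r = 83, s = 1 − 1·0 = 1, t = 0 − 1·1 = -1  (check: 305·1 + 222·(-1) = 83)
  q = 2: r = 56, s = 0 − 2·1 = -2, t = 1 − 2·(-1) = 3  (check: 305·(-2) + 222·3 = 56)
  q = 1: r = 27, s = 1 − 1·(-2) = 3, t = -1 − 1·3 = -4  (check: 305·3 + 222·(-4) = 27)
  q = 2: r = 2, s = -2 − 2·3 = -8, t = 3 − 2·(-4) = 11  (check: 305·(-8) + 222·11 = 2)
  q = 13: r = 1, s = 3 − 13·(-8) = 107, t = -4 − 13·11 = -147  (check: 305·107 + 222·(-147) = 1)
The row with r = 1 (the gcd) gives the Bezout coefficients s = 107, t = -147.
Result: 305 · (107) + 222 · (-147) = 1.

gcd(305, 222) = 1; s = 107, t = -147 (check: 305·107 + 222·(-147) = 1).


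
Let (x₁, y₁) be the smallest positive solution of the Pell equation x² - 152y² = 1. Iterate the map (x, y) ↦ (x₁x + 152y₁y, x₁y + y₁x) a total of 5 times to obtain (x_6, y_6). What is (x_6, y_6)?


Step 1: Find the fundamental solution (x₁, y₁) of x² - 152y² = 1.
  Expand √152 as a continued fraction. a₀ = ⌊√152⌋ = 12; iterate m_{k+1} = d_k·a_k − m_k, d_{k+1} = (152 − m_{k+1}²)/d_k, a_{k+1} = ⌊(a₀ + m_{k+1})/d_{k+1}⌋ (starting m₀ = 0, d₀ = 1), with convergents p_k = a_k·p_{k-1} + p_{k-2}, q_k = a_k·q_{k-1} + q_{k-2} (p₋₁ = 1, q₋₁ = 0):
  k = 0: a₀ = 12; p₀/q₀ = 12/1; p₀² − 152·q₀² = 144 − 152 = -8.
  k = 1: m = 12, d = 8, a = ⌊(12 + 12)/8⌋ = 3; p/q = (3·12 + 1)/(3·1 + 0) = 37/3; p² − 152·q² = 1369 − 1368 = 1.
  The first convergent with p² − 152·q² = 1 gives the fundamental solution (x₁, y₁) = (37, 3).
Step 2: Apply the recurrence (x_{n+1}, y_{n+1}) = (x₁x_n + 152y₁y_n, x₁y_n + y₁x_n) repeatedly.
  From (x_1, y_1) = (37, 3): x_2 = 37·37 + 152·3·3 = 2737; y_2 = 37·3 + 3·37 = 222.
  From (x_2, y_2) = (2737, 222): x_3 = 37·2737 + 152·3·222 = 202501; y_3 = 37·222 + 3·2737 = 16425.
  From (x_3, y_3) = (202501, 16425): x_4 = 37·202501 + 152·3·16425 = 14982337; y_4 = 37·16425 + 3·202501 = 1215228.
  From (x_4, y_4) = (14982337, 1215228): x_5 = 37·14982337 + 152·3·1215228 = 1108490437; y_5 = 37·1215228 + 3·14982337 = 89910447.
  From (x_5, y_5) = (1108490437, 89910447): x_6 = 37·1108490437 + 152·3·89910447 = 82013310001; y_6 = 37·89910447 + 3·1108490437 = 6652157850.
Step 3: Verify x_6² - 152·y_6² = 6726183017320126620001 - 6726183017320126620000 = 1 (should be 1). ✓

(x_1, y_1) = (37, 3); (x_6, y_6) = (82013310001, 6652157850).


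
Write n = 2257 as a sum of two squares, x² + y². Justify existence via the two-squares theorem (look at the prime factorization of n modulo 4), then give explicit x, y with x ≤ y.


Step 1: Factor n = 2257 = 37 · 61.
Step 2: Check the mod-4 condition on each prime factor: 37 ≡ 1 (mod 4), exponent 1; 61 ≡ 1 (mod 4), exponent 1.
All primes ≡ 3 (mod 4) appear to even exponent (or don't appear), so by the two-squares theorem n IS expressible as a sum of two squares.
Step 3: Build a representation. Here n = 37 · 61 is a product of primes ≡ 1 (mod 4). Each prime p ≡ 1 (mod 4) is itself a sum of two squares; find a² by testing p − a² for a perfect square:
  37: 37 − 1² = 36 = 6² ⇒ 37 = 1² + 6².
  61: 61 − 1² = 60, 61 − 2² = 57, 61 − 3² = 52, 61 − 4² = 45, 61 − 5² = 36 = 6² ⇒ 61 = 5² + 6².
  Combine using the Brahmagupta–Fibonacci identity (a² + b²)(c² + d²) = (ac − bd)² + (ad + bc)² = (ac + bd)² + (ad − bc)²:
  37 · 61 = 2257: from (1² + 6²)(5² + 6²), take (1·5 − 6·6, 1·6 + 6·5) = (5 − 36, 6 + 30) = (-31, 36); dropping signs (only squares matter) gives (31, 36); check 31² + 36² = 961 + 1296 = 2257 ✓.
Step 4: Order so x ≤ y and verify: 31² + 36² = 961 + 1296 = 2257 = n. ✓

n = 2257 = 31² + 36² (one valid representation with x ≤ y).


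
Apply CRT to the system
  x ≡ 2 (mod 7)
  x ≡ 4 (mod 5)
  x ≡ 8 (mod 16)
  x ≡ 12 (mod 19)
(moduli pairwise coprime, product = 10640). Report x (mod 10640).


Product of moduli M = 7 · 5 · 16 · 19 = 10640.
Merge one congruence at a time:
  Start: x ≡ 2 (mod 7).
  Combine with x ≡ 4 (mod 5); new modulus lcm = 35.
    Write x = 2 + 7·t and substitute into x ≡ 4 (mod 5): 7·t ≡ 4 − 2 = 2 (mod 5).
    Reduce coefficients mod 5: 2·t ≡ 2 (mod 5).
    The inverse of 2 mod 5 is 3 (since 2·3 = 6 = 1·5 + 1), so t ≡ 3·2 = 6 ≡ 1 (mod 5).
    Then x = 2 + 7·1 = 9, valid modulo lcm(7, 5) = 35: x ≡ 9 (mod 35).
  Combine with x ≡ 8 (mod 16); new modulus lcm = 560.
    Write x = 9 + 35·t and substitute into x ≡ 8 (mod 16): 35·t ≡ 8 − 9 = -1 (mod 16).
    Reduce coefficients mod 16: 3·t ≡ 15 (mod 16).
    The inverse of 3 mod 16 is 11 (since 3·11 = 33 = 2·16 + 1), so t ≡ 11·15 = 165 ≡ 5 (mod 16).
    Then x = 9 + 35·5 = 184, valid modulo lcm(35, 16) = 560: x ≡ 184 (mod 560).
  Combine with x ≡ 12 (mod 19); new modulus lcm = 10640.
    Write x = 184 + 560·t and substitute into x ≡ 12 (mod 19): 560·t ≡ 12 − 184 = -172 (mod 19).
    Reduce coefficients mod 19: 9·t ≡ 18 (mod 19).
    The inverse of 9 mod 19 is 17 (since 9·17 = 153 = 8·19 + 1), so t ≡ 17·18 = 306 ≡ 2 (mod 19).
    Then x = 184 + 560·2 = 1304, valid modulo lcm(560, 19) = 10640: x ≡ 1304 (mod 10640).
Verify against each original: 1304 mod 7 = 2, 1304 mod 5 = 4, 1304 mod 16 = 8, 1304 mod 19 = 12.

x ≡ 1304 (mod 10640).


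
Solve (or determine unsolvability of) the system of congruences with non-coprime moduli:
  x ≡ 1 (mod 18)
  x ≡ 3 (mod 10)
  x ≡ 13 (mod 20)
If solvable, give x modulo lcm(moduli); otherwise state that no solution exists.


Moduli 18, 10, 20 are not pairwise coprime, so CRT works modulo lcm(m_i) when all pairwise compatibility conditions hold.
Pairwise compatibility: gcd(m_i, m_j) must divide a_i - a_j for every pair.
Merge one congruence at a time:
  Start: x ≡ 1 (mod 18).
  Combine with x ≡ 3 (mod 10): gcd(18, 10) = 2; 3 - 1 = 2, which IS divisible by 2, so compatible.
    Write x = 1 + 18·t and substitute into x ≡ 3 (mod 10): 18·t ≡ 3 − 1 = 2 (mod 10).
    Divide the congruence (and modulus) by g = 2: 9·t ≡ 1 (mod 5).
    Reduce coefficients mod 5: 4·t ≡ 1 (mod 5).
    The inverse of 4 mod 5 is 4 (since 4·4 = 16 = 3·5 + 1), so t ≡ 4·1 = 4 ≡ 4 (mod 5).
    Then x = 1 + 18·4 = 73, valid modulo lcm(18, 10) = 90: x ≡ 73 (mod 90).
  Combine with x ≡ 13 (mod 20): gcd(90, 20) = 10; 13 - 73 = -60, which IS divisible by 10, so compatible.
    Write x = 73 + 90·t and substitute into x ≡ 13 (mod 20): 90·t ≡ 13 − 73 = -60 (mod 20).
    Divide the congruence (and modulus) by g = 10: 9·t ≡ -6 (mod 2).
    Reduce coefficients mod 2: 1·t ≡ 0 (mod 2).
    So t ≡ 0 (mod 2).
    Then x = 73 + 90·0 = 73, valid modulo lcm(90, 20) = 180: x ≡ 73 (mod 180).
Verify: 73 mod 18 = 1, 73 mod 10 = 3, 73 mod 20 = 13.

x ≡ 73 (mod 180).


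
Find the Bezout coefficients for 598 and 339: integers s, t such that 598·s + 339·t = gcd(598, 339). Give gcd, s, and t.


Euclidean algorithm on (598, 339) — divide until remainder is 0:
  598 = 1 · 339 + 259
  339 = 1 · 259 + 80
  259 = 3 · 80 + 19
  80 = 4 · 19 + 4
  19 = 4 · 4 + 3
  4 = 1 · 3 + 1
  3 = 3 · 1 + 0
gcd(598, 339) = 1.
Track Bezout coefficients alongside the remainders: start with r₀ = 598 = a·1 + b·0 (s = 1, t = 0) and r₁ = 339 = a·0 + b·1 (s = 0, t = 1); each new remainder r_{k+1} = r_{k-1} − q_k·r_k inherits s_{k+1} = s_{k-1} − q_k·s_k, t_{k+1} = t_{k-1} − q_k·t_k, so r_k = a·s_k + b·t_k at every step:
  q = 1: r = 259, s = 1 − 1·0 = 1, t = 0 − 1·1 = -1  (check: 598·1 + 339·(-1) = 259)
  q = 1: r = 80, s = 0 − 1·1 = -1, t = 1 − 1·(-1) = 2  (check: 598·(-1) + 339·2 = 80)
  q = 3: r = 19, s = 1 − 3·(-1) = 4, t = -1 − 3·2 = -7  (check: 598·4 + 339·(-7) = 19)
  q = 4: r = 4, s = -1 − 4·4 = -17, t = 2 − 4·(-7) = 30  (check: 598·(-17) + 339·30 = 4)
  q = 4: r = 3, s = 4 − 4·(-17) = 72, t = -7 − 4·30 = -127  (check: 598·72 + 339·(-127) = 3)
  q = 1: r = 1, s = -17 − 1·72 = -89, t = 30 − 1·(-127) = 157  (check: 598·(-89) + 339·157 = 1)
The row with r = 1 (the gcd) gives the Bezout coefficients s = -89, t = 157.
Result: 598 · (-89) + 339 · (157) = 1.

gcd(598, 339) = 1; s = -89, t = 157 (check: 598·(-89) + 339·157 = 1).


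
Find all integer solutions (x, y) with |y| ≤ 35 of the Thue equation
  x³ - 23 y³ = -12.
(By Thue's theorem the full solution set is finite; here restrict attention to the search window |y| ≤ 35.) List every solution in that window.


The equation is x³ - 23y³ = -12. For fixed y, x³ = 23·y³ − 12, so a solution requires the RHS to be a perfect cube.
Strategy: iterate y from -35 to 35, compute RHS = 23·y³ − 12, and check whether it is a (positive or negative) perfect cube.
Check small values of y:
  y = 0: RHS = -12 is not a perfect cube.
  y = 1: RHS = 11 is not a perfect cube.
  y = -1: RHS = -35 is not a perfect cube.
  y = 2: RHS = 172 is not a perfect cube.
  y = -2: RHS = -196 is not a perfect cube.
  y = 3: RHS = 609 is not a perfect cube.
  y = -3: RHS = -633 is not a perfect cube.
Continuing the search up to |y| = 35 finds no solutions either.
No (x, y) in the scanned range satisfies the equation.

No integer solutions with |y| ≤ 35.


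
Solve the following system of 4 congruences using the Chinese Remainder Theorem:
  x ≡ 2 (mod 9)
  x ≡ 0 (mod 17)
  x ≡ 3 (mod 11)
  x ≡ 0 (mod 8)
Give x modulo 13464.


Product of moduli M = 9 · 17 · 11 · 8 = 13464.
Merge one congruence at a time:
  Start: x ≡ 2 (mod 9).
  Combine with x ≡ 0 (mod 17); new modulus lcm = 153.
    Write x = 2 + 9·t and substitute into x ≡ 0 (mod 17): 9·t ≡ 0 − 2 = -2 (mod 17).
    Reduce coefficients mod 17: 9·t ≡ 15 (mod 17).
    The inverse of 9 mod 17 is 2 (since 9·2 = 18 = 1·17 + 1), so t ≡ 2·15 = 30 ≡ 13 (mod 17).
    Then x = 2 + 9·13 = 119, valid modulo lcm(9, 17) = 153: x ≡ 119 (mod 153).
  Combine with x ≡ 3 (mod 11); new modulus lcm = 1683.
    Write x = 119 + 153·t and substitute into x ≡ 3 (mod 11): 153·t ≡ 3 − 119 = -116 (mod 11).
    Reduce coefficients mod 11: 10·t ≡ 5 (mod 11).
    The inverse of 10 mod 11 is 10 (since 10·10 = 100 = 9·11 + 1), so t ≡ 10·5 = 50 ≡ 6 (mod 11).
    Then x = 119 + 153·6 = 1037, valid modulo lcm(153, 11) = 1683: x ≡ 1037 (mod 1683).
  Combine with x ≡ 0 (mod 8); new modulus lcm = 13464.
    Write x = 1037 + 1683·t and substitute into x ≡ 0 (mod 8): 1683·t ≡ 0 − 1037 = -1037 (mod 8).
    Reduce coefficients mod 8: 3·t ≡ 3 (mod 8).
    The inverse of 3 mod 8 is 3 (since 3·3 = 9 = 1·8 + 1), so t ≡ 3·3 = 9 ≡ 1 (mod 8).
    Then x = 1037 + 1683·1 = 2720, valid modulo lcm(1683, 8) = 13464: x ≡ 2720 (mod 13464).
Verify against each original: 2720 mod 9 = 2, 2720 mod 17 = 0, 2720 mod 11 = 3, 2720 mod 8 = 0.

x ≡ 2720 (mod 13464).


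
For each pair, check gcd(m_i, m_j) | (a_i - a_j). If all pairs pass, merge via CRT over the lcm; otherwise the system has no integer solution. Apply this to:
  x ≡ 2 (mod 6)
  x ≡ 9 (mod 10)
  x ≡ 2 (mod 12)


Moduli 6, 10, 12 are not pairwise coprime, so CRT works modulo lcm(m_i) when all pairwise compatibility conditions hold.
Pairwise compatibility: gcd(m_i, m_j) must divide a_i - a_j for every pair.
Merge one congruence at a time:
  Start: x ≡ 2 (mod 6).
  Combine with x ≡ 9 (mod 10): gcd(6, 10) = 2, and 9 - 2 = 7 is NOT divisible by 2.
    ⇒ system is inconsistent (no integer solution).

No solution (the system is inconsistent).


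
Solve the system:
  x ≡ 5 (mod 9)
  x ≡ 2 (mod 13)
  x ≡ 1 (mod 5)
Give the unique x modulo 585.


Moduli 9, 13, 5 are pairwise coprime; by CRT there is a unique solution modulo M = 9 · 13 · 5 = 585.
Solve pairwise, accumulating the modulus:
  Start with x ≡ 5 (mod 9).
  Combine with x ≡ 2 (mod 13): since gcd(9, 13) = 1, we get a unique residue mod 117.
    Write x = 5 + 9·t and substitute into x ≡ 2 (mod 13): 9·t ≡ 2 − 5 = -3 (mod 13).
    Reduce coefficients mod 13: 9·t ≡ 10 (mod 13).
    The inverse of 9 mod 13 is 3 (since 9·3 = 27 = 2·13 + 1), so t ≡ 3·10 = 30 ≡ 4 (mod 13).
    Then x = 5 + 9·4 = 41, valid modulo lcm(9, 13) = 117: x ≡ 41 (mod 117).
  Combine with x ≡ 1 (mod 5): since gcd(117, 5) = 1, we get a unique residue mod 585.
    Write x = 41 + 117·t and substitute into x ≡ 1 (mod 5): 117·t ≡ 1 − 41 = -40 (mod 5).
    Reduce coefficients mod 5: 2·t ≡ 0 (mod 5).
    The inverse of 2 mod 5 is 3 (since 2·3 = 6 = 1·5 + 1), so t ≡ 3·0 = 0 ≡ 0 (mod 5).
    Then x = 41 + 117·0 = 41, valid modulo lcm(117, 5) = 585: x ≡ 41 (mod 585).
Verify: 41 mod 9 = 5 ✓, 41 mod 13 = 2 ✓, 41 mod 5 = 1 ✓.

x ≡ 41 (mod 585).


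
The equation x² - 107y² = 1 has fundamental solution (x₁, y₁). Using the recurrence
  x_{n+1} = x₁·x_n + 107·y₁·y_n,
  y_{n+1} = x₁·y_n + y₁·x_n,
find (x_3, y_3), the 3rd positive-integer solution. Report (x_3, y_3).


Step 1: Find the fundamental solution (x₁, y₁) of x² - 107y² = 1.
  Expand √107 as a continued fraction. a₀ = ⌊√107⌋ = 10; iterate m_{k+1} = d_k·a_k − m_k, d_{k+1} = (107 − m_{k+1}²)/d_k, a_{k+1} = ⌊(a₀ + m_{k+1})/d_{k+1}⌋ (starting m₀ = 0, d₀ = 1), with convergents p_k = a_k·p_{k-1} + p_{k-2}, q_k = a_k·q_{k-1} + q_{k-2} (p₋₁ = 1, q₋₁ = 0):
  k = 0: a₀ = 10; p₀/q₀ = 10/1; p₀² − 107·q₀² = 100 − 107 = -7.
  k = 1: m = 10, d = 7, a = ⌊(10 + 10)/7⌋ = 2; p/q = (2·10 + 1)/(2·1 + 0) = 21/2; p² − 107·q² = 441 − 428 = 13.
  k = 2: m = 4, d = 13, a = ⌊(10 + 4)/13⌋ = 1; p/q = (1·21 + 10)/(1·2 + 1) = 31/3; p² − 107·q² = 961 − 963 = -2.
  k = 3: m = 9, d = 2, a = ⌊(10 + 9)/2⌋ = 9; p/q = (9·31 + 21)/(9·3 + 2) = 300/29; p² − 107·q² = 90000 − 89987 = 13.
  k = 4: m = 9, d = 13, a = ⌊(10 + 9)/13⌋ = 1; p/q = (1·300 + 31)/(1·29 + 3) = 331/32; p² − 107·q² = 109561 − 109568 = -7.
  k = 5: m = 4, d = 7, a = ⌊(10 + 4)/7⌋ = 2; p/q = (2·331 + 300)/(2·32 + 29) = 962/93; p² − 107·q² = 925444 − 925443 = 1.
  The first convergent with p² − 107·q² = 1 gives the fundamental solution (x₁, y₁) = (962, 93).
Step 2: Apply the recurrence (x_{n+1}, y_{n+1}) = (x₁x_n + 107y₁y_n, x₁y_n + y₁x_n) repeatedly.
  From (x_1, y_1) = (962, 93): x_2 = 962·962 + 107·93·93 = 1850887; y_2 = 962·93 + 93·962 = 178932.
  From (x_2, y_2) = (1850887, 178932): x_3 = 962·1850887 + 107·93·178932 = 3561105626; y_3 = 962·178932 + 93·1850887 = 344265075.
Step 3: Verify x_3² - 107·y_3² = 12681473279528851876 - 12681473279528851875 = 1 (should be 1). ✓

(x_1, y_1) = (962, 93); (x_3, y_3) = (3561105626, 344265075).


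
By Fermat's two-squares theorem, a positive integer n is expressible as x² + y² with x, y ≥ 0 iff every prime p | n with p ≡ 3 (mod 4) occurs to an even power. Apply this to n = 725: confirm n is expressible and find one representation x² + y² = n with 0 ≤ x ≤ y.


Step 1: Factor n = 725 = 5^2 · 29.
Step 2: Check the mod-4 condition on each prime factor: 5 ≡ 1 (mod 4), exponent 2; 29 ≡ 1 (mod 4), exponent 1.
All primes ≡ 3 (mod 4) appear to even exponent (or don't appear), so by the two-squares theorem n IS expressible as a sum of two squares.
Step 3: Build a representation. Here n = 5 · 5 · 29 is a product of primes ≡ 1 (mod 4). Each prime p ≡ 1 (mod 4) is itself a sum of two squares; find a² by testing p − a² for a perfect square:
  5: 5 − 1² = 4 = 2² ⇒ 5 = 1² + 2².
  29: 29 − 1² = 28, 29 − 2² = 25 = 5² ⇒ 29 = 2² + 5².
  Combine using the Brahmagupta–Fibonacci identity (a² + b²)(c² + d²) = (ac − bd)² + (ad + bc)² = (ac + bd)² + (ad − bc)²:
  5 · 5 = 25: from (1² + 2²)(1² + 2²), take (1·1 − 2·2, 1·2 + 2·1) = (1 − 4, 2 + 2) = (-3, 4); dropping signs (only squares matter) gives (3, 4); check 3² + 4² = 9 + 16 = 25 ✓.
  25 · 29 = 725: from (3² + 4²)(2² + 5²), take (3·2 − 4·5, 3·5 + 4·2) = (6 − 20, 15 + 8) = (-14, 23); dropping signs (only squares matter) gives (14, 23); check 14² + 23² = 196 + 529 = 725 ✓.
Step 4: Order so x ≤ y and verify: 14² + 23² = 196 + 529 = 725 = n. ✓

n = 725 = 14² + 23² (one valid representation with x ≤ y).


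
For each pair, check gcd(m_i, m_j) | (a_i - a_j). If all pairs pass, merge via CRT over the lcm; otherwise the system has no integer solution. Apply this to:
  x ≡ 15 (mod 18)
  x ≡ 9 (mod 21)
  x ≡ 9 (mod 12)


Moduli 18, 21, 12 are not pairwise coprime, so CRT works modulo lcm(m_i) when all pairwise compatibility conditions hold.
Pairwise compatibility: gcd(m_i, m_j) must divide a_i - a_j for every pair.
Merge one congruence at a time:
  Start: x ≡ 15 (mod 18).
  Combine with x ≡ 9 (mod 21): gcd(18, 21) = 3; 9 - 15 = -6, which IS divisible by 3, so compatible.
    Write x = 15 + 18·t and substitute into x ≡ 9 (mod 21): 18·t ≡ 9 − 15 = -6 (mod 21).
    Divide the congruence (and modulus) by g = 3: 6·t ≡ -2 (mod 7).
    Reduce coefficients mod 7: 6·t ≡ 5 (mod 7).
    The inverse of 6 mod 7 is 6 (since 6·6 = 36 = 5·7 + 1), so t ≡ 6·5 = 30 ≡ 2 (mod 7).
    Then x = 15 + 18·2 = 51, valid modulo lcm(18, 21) = 126: x ≡ 51 (mod 126).
  Combine with x ≡ 9 (mod 12): gcd(126, 12) = 6; 9 - 51 = -42, which IS divisible by 6, so compatible.
    Write x = 51 + 126·t and substitute into x ≡ 9 (mod 12): 126·t ≡ 9 − 51 = -42 (mod 12).
    Divide the congruence (and modulus) by g = 6: 21·t ≡ -7 (mod 2).
    Reduce coefficients mod 2: 1·t ≡ 1 (mod 2).
    So t ≡ 1 (mod 2).
    Then x = 51 + 126·1 = 177, valid modulo lcm(126, 12) = 252: x ≡ 177 (mod 252).
Verify: 177 mod 18 = 15, 177 mod 21 = 9, 177 mod 12 = 9.

x ≡ 177 (mod 252).


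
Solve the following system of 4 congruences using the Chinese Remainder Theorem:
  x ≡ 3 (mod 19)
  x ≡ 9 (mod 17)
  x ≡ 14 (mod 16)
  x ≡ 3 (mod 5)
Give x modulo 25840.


Product of moduli M = 19 · 17 · 16 · 5 = 25840.
Merge one congruence at a time:
  Start: x ≡ 3 (mod 19).
  Combine with x ≡ 9 (mod 17); new modulus lcm = 323.
    Write x = 3 + 19·t and substitute into x ≡ 9 (mod 17): 19·t ≡ 9 − 3 = 6 (mod 17).
    Reduce coefficients mod 17: 2·t ≡ 6 (mod 17).
    The inverse of 2 mod 17 is 9 (since 2·9 = 18 = 1·17 + 1), so t ≡ 9·6 = 54 ≡ 3 (mod 17).
    Then x = 3 + 19·3 = 60, valid modulo lcm(19, 17) = 323: x ≡ 60 (mod 323).
  Combine with x ≡ 14 (mod 16); new modulus lcm = 5168.
    Write x = 60 + 323·t and substitute into x ≡ 14 (mod 16): 323·t ≡ 14 − 60 = -46 (mod 16).
    Reduce coefficients mod 16: 3·t ≡ 2 (mod 16).
    The inverse of 3 mod 16 is 11 (since 3·11 = 33 = 2·16 + 1), so t ≡ 11·2 = 22 ≡ 6 (mod 16).
    Then x = 60 + 323·6 = 1998, valid modulo lcm(323, 16) = 5168: x ≡ 1998 (mod 5168).
  Combine with x ≡ 3 (mod 5); new modulus lcm = 25840.
    Write x = 1998 + 5168·t and substitute into x ≡ 3 (mod 5): 5168·t ≡ 3 − 1998 = -1995 (mod 5).
    Reduce coefficients mod 5: 3·t ≡ 0 (mod 5).
    The inverse of 3 mod 5 is 2 (since 3·2 = 6 = 1·5 + 1), so t ≡ 2·0 = 0 ≡ 0 (mod 5).
    Then x = 1998 + 5168·0 = 1998, valid modulo lcm(5168, 5) = 25840: x ≡ 1998 (mod 25840).
Verify against each original: 1998 mod 19 = 3, 1998 mod 17 = 9, 1998 mod 16 = 14, 1998 mod 5 = 3.

x ≡ 1998 (mod 25840).


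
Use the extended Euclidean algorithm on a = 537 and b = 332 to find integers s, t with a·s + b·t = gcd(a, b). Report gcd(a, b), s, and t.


Euclidean algorithm on (537, 332) — divide until remainder is 0:
  537 = 1 · 332 + 205
  332 = 1 · 205 + 127
  205 = 1 · 127 + 78
  127 = 1 · 78 + 49
  78 = 1 · 49 + 29
  49 = 1 · 29 + 20
  29 = 1 · 20 + 9
  20 = 2 · 9 + 2
  9 = 4 · 2 + 1
  2 = 2 · 1 + 0
gcd(537, 332) = 1.
Track Bezout coefficients alongside the remainders: start with r₀ = 537 = a·1 + b·0 (s = 1, t = 0) and r₁ = 332 = a·0 + b·1 (s = 0, t = 1); each new remainder r_{k+1} = r_{k-1} − q_k·r_k inherits s_{k+1} = s_{k-1} − q_k·s_k, t_{k+1} = t_{k-1} − q_k·t_k, so r_k = a·s_k + b·t_k at every step:
  q = 1: r = 205, s = 1 − 1·0 = 1, t = 0 − 1·1 = -1  (check: 537·1 + 332·(-1) = 205)
  q = 1: r = 127, s = 0 − 1·1 = -1, t = 1 − 1·(-1) = 2  (check: 537·(-1) + 332·2 = 127)
  q = 1: r = 78, s = 1 − 1·(-1) = 2, t = -1 − 1·2 = -3  (check: 537·2 + 332·(-3) = 78)
  q = 1: r = 49, s = -1 − 1·2 = -3, t = 2 − 1·(-3) = 5  (check: 537·(-3) + 332·5 = 49)
  q = 1: r = 29, s = 2 − 1·(-3) = 5, t = -3 − 1·5 = -8  (check: 537·5 + 332·(-8) = 29)
  q = 1: r = 20, s = -3 − 1·5 = -8, t = 5 − 1·(-8) = 13  (check: 537·(-8) + 332·13 = 20)
  q = 1: r = 9, s = 5 − 1·(-8) = 13, t = -8 − 1·13 = -21  (check: 537·13 + 332·(-21) = 9)
  q = 2: r = 2, s = -8 − 2·13 = -34, t = 13 − 2·(-21) = 55  (check: 537·(-34) + 332·55 = 2)
  q = 4: r = 1, s = 13 − 4·(-34) = 149, t = -21 − 4·55 = -241  (check: 537·149 + 332·(-241) = 1)
The row with r = 1 (the gcd) gives the Bezout coefficients s = 149, t = -241.
Result: 537 · (149) + 332 · (-241) = 1.

gcd(537, 332) = 1; s = 149, t = -241 (check: 537·149 + 332·(-241) = 1).


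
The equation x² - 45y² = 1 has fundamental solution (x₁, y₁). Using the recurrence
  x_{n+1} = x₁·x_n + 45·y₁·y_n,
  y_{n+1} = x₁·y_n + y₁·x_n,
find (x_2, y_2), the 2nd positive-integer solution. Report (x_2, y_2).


Step 1: Find the fundamental solution (x₁, y₁) of x² - 45y² = 1.
  Expand √45 as a continued fraction. a₀ = ⌊√45⌋ = 6; iterate m_{k+1} = d_k·a_k − m_k, d_{k+1} = (45 − m_{k+1}²)/d_k, a_{k+1} = ⌊(a₀ + m_{k+1})/d_{k+1}⌋ (starting m₀ = 0, d₀ = 1), with convergents p_k = a_k·p_{k-1} + p_{k-2}, q_k = a_k·q_{k-1} + q_{k-2} (p₋₁ = 1, q₋₁ = 0):
  k = 0: a₀ = 6; p₀/q₀ = 6/1; p₀² − 45·q₀² = 36 − 45 = -9.
  k = 1: m = 6, d = 9, a = ⌊(6 + 6)/9⌋ = 1; p/q = (1·6 + 1)/(1·1 + 0) = 7/1; p² − 45·q² = 49 − 45 = 4.
  k = 2: m = 3, d = 4, a = ⌊(6 + 3)/4⌋ = 2; p/q = (2·7 + 6)/(2·1 + 1) = 20/3; p² − 45·q² = 400 − 405 = -5.
  k = 3: m = 5, d = 5, a = ⌊(6 + 5)/5⌋ = 2; p/q = (2·20 + 7)/(2·3 + 1) = 47/7; p² − 45·q² = 2209 − 2205 = 4.
  k = 4: m = 5, d = 4, a = ⌊(6 + 5)/4⌋ = 2; p/q = (2·47 + 20)/(2·7 + 3) = 114/17; p² − 45·q² = 12996 − 13005 = -9.
  k = 5: m = 3, d = 9, a = ⌊(6 + 3)/9⌋ = 1; p/q = (1·114 + 47)/(1·17 + 7) = 161/24; p² − 45·q² = 25921 − 25920 = 1.
  The first convergent with p² − 45·q² = 1 gives the fundamental solution (x₁, y₁) = (161, 24).
Step 2: Apply the recurrence (x_{n+1}, y_{n+1}) = (x₁x_n + 45y₁y_n, x₁y_n + y₁x_n) repeatedly.
  From (x_1, y_1) = (161, 24): x_2 = 161·161 + 45·24·24 = 51841; y_2 = 161·24 + 24·161 = 7728.
Step 3: Verify x_2² - 45·y_2² = 2687489281 - 2687489280 = 1 (should be 1). ✓

(x_1, y_1) = (161, 24); (x_2, y_2) = (51841, 7728).


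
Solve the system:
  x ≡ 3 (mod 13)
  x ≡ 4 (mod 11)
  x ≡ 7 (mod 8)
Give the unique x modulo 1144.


Moduli 13, 11, 8 are pairwise coprime; by CRT there is a unique solution modulo M = 13 · 11 · 8 = 1144.
Solve pairwise, accumulating the modulus:
  Start with x ≡ 3 (mod 13).
  Combine with x ≡ 4 (mod 11): since gcd(13, 11) = 1, we get a unique residue mod 143.
    Write x = 3 + 13·t and substitute into x ≡ 4 (mod 11): 13·t ≡ 4 − 3 = 1 (mod 11).
    Reduce coefficients mod 11: 2·t ≡ 1 (mod 11).
    The inverse of 2 mod 11 is 6 (since 2·6 = 12 = 1·11 + 1), so t ≡ 6·1 = 6 ≡ 6 (mod 11).
    Then x = 3 + 13·6 = 81, valid modulo lcm(13, 11) = 143: x ≡ 81 (mod 143).
  Combine with x ≡ 7 (mod 8): since gcd(143, 8) = 1, we get a unique residue mod 1144.
    Write x = 81 + 143·t and substitute into x ≡ 7 (mod 8): 143·t ≡ 7 − 81 = -74 (mod 8).
    Reduce coefficients mod 8: 7·t ≡ 6 (mod 8).
    The inverse of 7 mod 8 is 7 (since 7·7 = 49 = 6·8 + 1), so t ≡ 7·6 = 42 ≡ 2 (mod 8).
    Then x = 81 + 143·2 = 367, valid modulo lcm(143, 8) = 1144: x ≡ 367 (mod 1144).
Verify: 367 mod 13 = 3 ✓, 367 mod 11 = 4 ✓, 367 mod 8 = 7 ✓.

x ≡ 367 (mod 1144).
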